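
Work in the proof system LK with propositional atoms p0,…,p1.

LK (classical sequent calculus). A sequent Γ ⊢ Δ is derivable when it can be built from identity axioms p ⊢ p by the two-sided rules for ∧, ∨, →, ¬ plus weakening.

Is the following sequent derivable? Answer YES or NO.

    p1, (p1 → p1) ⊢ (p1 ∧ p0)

Truth-table refutation:
  v=00: Γ:[p1=F, (p1 → p1)=T] Δ:[(p1 ∧ p0)=F] refutes=False
  v=01: Γ:[p1=T, (p1 → p1)=T] Δ:[(p1 ∧ p0)=F] refutes=True  ← countermodel

Result: NO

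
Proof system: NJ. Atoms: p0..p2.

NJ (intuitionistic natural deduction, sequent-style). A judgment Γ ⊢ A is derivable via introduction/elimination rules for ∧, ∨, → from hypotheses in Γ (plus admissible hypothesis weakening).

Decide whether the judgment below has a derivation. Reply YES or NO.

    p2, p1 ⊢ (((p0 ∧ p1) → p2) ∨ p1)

Derivation trace:
[∨I₁] p2, p1 ⊢ (((p0 ∧ p1) → p2) ∨ p1)
  [→I] p2, p1 ⊢ ((p0 ∧ p1) → p2)
    [Wk] p2, (p0 ∧ p1), p1 ⊢ p2
      [Wk] p2, (p0 ∧ p1) ⊢ p2
        [Ax] p2 ⊢ p2

Result: YES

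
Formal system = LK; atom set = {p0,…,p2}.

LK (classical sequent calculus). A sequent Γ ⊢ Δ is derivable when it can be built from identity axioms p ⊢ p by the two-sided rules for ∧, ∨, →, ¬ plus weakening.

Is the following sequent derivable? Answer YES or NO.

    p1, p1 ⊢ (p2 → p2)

Derivation trace:
[WL] p1, p1 ⊢ (p2 → p2)
  [WL] p1 ⊢ (p2 → p2)
    [→R]  ⊢ (p2 → p2)
      [Ax] p2 ⊢ p2

Result: YES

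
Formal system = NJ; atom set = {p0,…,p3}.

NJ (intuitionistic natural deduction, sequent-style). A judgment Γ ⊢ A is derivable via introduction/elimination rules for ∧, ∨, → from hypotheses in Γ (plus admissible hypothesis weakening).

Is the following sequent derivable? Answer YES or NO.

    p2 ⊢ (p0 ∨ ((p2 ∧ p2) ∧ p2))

Proof tree:
[∨I₂] p2 ⊢ (p0 ∨ ((p2 ∧ p2) ∧ p2))
  [∧I] p2 ⊢ ((p2 ∧ p2) ∧ p2)
    [∧I] p2 ⊢ (p2 ∧ p2)
      [Ax] p2 ⊢ p2
      [Ax] p2 ⊢ p2
    [Ax] p2 ⊢ p2

Result: YES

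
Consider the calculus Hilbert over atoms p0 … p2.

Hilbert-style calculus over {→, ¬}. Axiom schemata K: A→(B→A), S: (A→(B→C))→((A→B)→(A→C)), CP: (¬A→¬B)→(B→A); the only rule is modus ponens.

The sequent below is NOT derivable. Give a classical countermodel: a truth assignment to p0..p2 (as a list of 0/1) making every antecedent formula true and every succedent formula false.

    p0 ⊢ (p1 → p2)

Search for a countermodel by truth-table:
  v=000: Γ:[p0=F] Δ:[(p1 → p2)=T] refutes=False
  v=001: Γ:[p0=F] Δ:[(p1 → p2)=T] refutes=False
  v=010: Γ:[p0=F] Δ:[(p1 → p2)=F] refutes=False
  v=011: Γ:[p0=F] Δ:[(p1 → p2)=T] refutes=False
  v=100: Γ:[p0=T] Δ:[(p1 → p2)=T] refutes=False
  v=101: Γ:[p0=T] Δ:[(p1 → p2)=T] refutes=False
  v=110: Γ:[p0=T] Δ:[(p1 → p2)=F] refutes=True  ← countermodel

Result: [1, 1, 0]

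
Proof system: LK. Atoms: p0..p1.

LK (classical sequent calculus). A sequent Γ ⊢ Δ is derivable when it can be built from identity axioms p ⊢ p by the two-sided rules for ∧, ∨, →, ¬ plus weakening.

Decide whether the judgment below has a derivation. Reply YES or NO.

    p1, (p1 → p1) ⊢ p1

Derivation trace:
[→L] p1, (p1 → p1) ⊢ p1
  [Ax] p1 ⊢ p1
  [WL] p1, p1 ⊢ p1
    [Ax] p1 ⊢ p1

Result: YES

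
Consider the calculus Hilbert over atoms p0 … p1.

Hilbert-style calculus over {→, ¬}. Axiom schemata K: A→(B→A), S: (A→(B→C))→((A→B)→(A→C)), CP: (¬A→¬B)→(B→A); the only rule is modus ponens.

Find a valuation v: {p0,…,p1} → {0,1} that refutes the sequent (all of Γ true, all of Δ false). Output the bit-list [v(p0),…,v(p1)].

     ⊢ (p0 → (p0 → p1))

Truth-table refutation:
  v=00: Γ:[] Δ:[(p0 → (p0 → p1))=T] refutes=False
  v=01: Γ:[] Δ:[(p0 → (p0 → p1))=T] refutes=False
  v=10: Γ:[] Δ:[(p0 → (p0 → p1))=F] refutes=True  ← countermodel

Result: [1, 0]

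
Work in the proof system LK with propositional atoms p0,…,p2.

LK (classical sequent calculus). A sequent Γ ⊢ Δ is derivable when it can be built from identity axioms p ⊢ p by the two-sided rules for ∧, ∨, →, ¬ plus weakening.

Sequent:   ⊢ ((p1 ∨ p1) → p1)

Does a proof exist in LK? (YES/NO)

Derivation trace:
[→R]  ⊢ ((p1 ∨ p1) → p1)
  [∨L] (p1 ∨ p1) ⊢ p1
    [Ax] p1 ⊢ p1
    [Ax] p1 ⊢ p1

Result: YES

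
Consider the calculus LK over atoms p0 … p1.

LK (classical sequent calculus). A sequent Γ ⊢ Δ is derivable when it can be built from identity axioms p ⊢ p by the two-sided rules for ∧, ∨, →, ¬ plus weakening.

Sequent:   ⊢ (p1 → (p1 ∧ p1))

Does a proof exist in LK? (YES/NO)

Proof tree:
[→R]  ⊢ (p1 → (p1 ∧ p1))
  [∧R] p1 ⊢ (p1 ∧ p1)
    [Ax] p1 ⊢ p1
    [Ax] p1 ⊢ p1

Result: YES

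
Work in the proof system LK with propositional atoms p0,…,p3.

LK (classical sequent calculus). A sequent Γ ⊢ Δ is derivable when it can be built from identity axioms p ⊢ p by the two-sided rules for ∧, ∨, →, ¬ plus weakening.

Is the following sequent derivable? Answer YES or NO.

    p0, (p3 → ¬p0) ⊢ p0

Derivation (root first):
[→L] p0, (p3 → ¬p0) ⊢ p0
  [WR] p0 ⊢ p0, p3
    [Ax] p0 ⊢ p0
  [¬L] p0, ¬p0 ⊢ 
    [Ax] p0 ⊢ p0

Result: YES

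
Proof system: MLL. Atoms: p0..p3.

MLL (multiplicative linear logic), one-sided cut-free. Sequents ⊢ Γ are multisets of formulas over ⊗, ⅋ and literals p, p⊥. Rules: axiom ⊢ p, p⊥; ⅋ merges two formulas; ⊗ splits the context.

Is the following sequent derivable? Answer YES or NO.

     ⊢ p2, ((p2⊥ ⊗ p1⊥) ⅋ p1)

Derivation (root first):
[⅋]  ⊢ p2, ((p2⊥ ⊗ p1⊥) ⅋ p1)
  [⊗]  ⊢ p2, p1, (p2⊥ ⊗ p1⊥)
    [Ax]  ⊢ p2, p2⊥
    [Ax]  ⊢ p1, p1⊥

Result: YES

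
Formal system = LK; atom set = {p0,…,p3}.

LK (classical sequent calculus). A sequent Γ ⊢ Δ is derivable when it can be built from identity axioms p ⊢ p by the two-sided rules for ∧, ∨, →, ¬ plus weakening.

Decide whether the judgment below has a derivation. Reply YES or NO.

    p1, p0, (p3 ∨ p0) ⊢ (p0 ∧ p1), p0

Proof tree:
[∨L] p1, p0, (p3 ∨ p0) ⊢ (p0 ∧ p1), p0
  [WL] p0, p3 ⊢ p0
    [Ax] p0 ⊢ p0
  [∧R] p1, p0 ⊢ (p0 ∧ p1)
    [Ax] p0 ⊢ p0
    [Ax] p1 ⊢ p1

Result: YES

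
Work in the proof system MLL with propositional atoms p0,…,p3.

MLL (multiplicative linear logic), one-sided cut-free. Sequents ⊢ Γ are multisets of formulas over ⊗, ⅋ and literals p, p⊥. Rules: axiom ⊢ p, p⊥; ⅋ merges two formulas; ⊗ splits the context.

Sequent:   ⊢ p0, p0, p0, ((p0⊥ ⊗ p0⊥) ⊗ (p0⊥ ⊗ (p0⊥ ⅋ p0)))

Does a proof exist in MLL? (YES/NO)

Proof tree:
[⊗]  ⊢ p0, p0, p0, ((p0⊥ ⊗ p0⊥) ⊗ (p0⊥ ⊗ (p0⊥ ⅋ p0)))
  [⊗]  ⊢ p0, p0, (p0⊥ ⊗ p0⊥)
    [Ax]  ⊢ p0, p0⊥
    [Ax]  ⊢ p0, p0⊥
  [⊗]  ⊢ p0, (p0⊥ ⊗ (p0⊥ ⅋ p0))
    [Ax]  ⊢ p0, p0⊥
    [⅋]  ⊢ (p0⊥ ⅋ p0)
      [Ax]  ⊢ p0, p0⊥

Result: YES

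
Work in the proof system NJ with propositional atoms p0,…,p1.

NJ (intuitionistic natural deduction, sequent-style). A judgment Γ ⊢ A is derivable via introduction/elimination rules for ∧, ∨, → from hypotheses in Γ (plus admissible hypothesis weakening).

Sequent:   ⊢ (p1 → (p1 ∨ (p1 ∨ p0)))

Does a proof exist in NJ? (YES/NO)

Derivation (root first):
[→I]  ⊢ (p1 → (p1 ∨ (p1 ∨ p0)))
  [∨I₂] p1 ⊢ (p1 ∨ (p1 ∨ p0))
    [∨I₁] p1 ⊢ (p1 ∨ p0)
      [Ax] p1 ⊢ p1

Result: YES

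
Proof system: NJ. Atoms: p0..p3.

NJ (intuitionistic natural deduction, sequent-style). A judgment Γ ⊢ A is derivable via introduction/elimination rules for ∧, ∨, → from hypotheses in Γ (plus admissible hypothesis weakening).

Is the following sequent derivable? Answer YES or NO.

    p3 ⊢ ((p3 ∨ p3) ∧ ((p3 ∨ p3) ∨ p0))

Derivation trace:
[∧I] p3 ⊢ ((p3 ∨ p3) ∧ ((p3 ∨ p3) ∨ p0))
  [∨I₁] p3 ⊢ (p3 ∨ p3)
    [Ax] p3 ⊢ p3
  [∨I₁] p3 ⊢ ((p3 ∨ p3) ∨ p0)
    [∨I₁] p3 ⊢ (p3 ∨ p3)
      [Ax] p3 ⊢ p3

Result: YES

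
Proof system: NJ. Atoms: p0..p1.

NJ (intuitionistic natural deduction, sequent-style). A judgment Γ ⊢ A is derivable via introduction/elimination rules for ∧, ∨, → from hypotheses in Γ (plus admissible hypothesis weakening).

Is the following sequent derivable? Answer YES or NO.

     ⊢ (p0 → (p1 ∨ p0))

Derivation trace:
[→I]  ⊢ (p0 → (p1 ∨ p0))
  [∨I₂] p0 ⊢ (p1 ∨ p0)
    [Ax] p0 ⊢ p0

Result: YES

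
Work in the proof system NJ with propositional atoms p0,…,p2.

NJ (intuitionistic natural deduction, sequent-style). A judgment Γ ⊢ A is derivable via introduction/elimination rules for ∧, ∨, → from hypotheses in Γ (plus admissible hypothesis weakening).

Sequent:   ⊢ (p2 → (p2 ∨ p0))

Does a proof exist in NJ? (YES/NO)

Derivation (root first):
[→I]  ⊢ (p2 → (p2 ∨ p0))
  [∨I₁] p2 ⊢ (p2 ∨ p0)
    [Ax] p2 ⊢ p2

Result: YES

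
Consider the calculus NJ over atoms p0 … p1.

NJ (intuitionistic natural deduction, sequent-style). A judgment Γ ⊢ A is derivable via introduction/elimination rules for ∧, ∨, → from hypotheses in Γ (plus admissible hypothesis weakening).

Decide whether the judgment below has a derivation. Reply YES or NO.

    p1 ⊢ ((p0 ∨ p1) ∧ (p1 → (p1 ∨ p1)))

Derivation trace:
[∧I] p1 ⊢ ((p0 ∨ p1) ∧ (p1 → (p1 ∨ p1)))
  [∨I₂] p1 ⊢ (p0 ∨ p1)
    [Ax] p1 ⊢ p1
  [→I]  ⊢ (p1 → (p1 ∨ p1))
    [∨I₁] p1 ⊢ (p1 ∨ p1)
      [Ax] p1 ⊢ p1

Result: YES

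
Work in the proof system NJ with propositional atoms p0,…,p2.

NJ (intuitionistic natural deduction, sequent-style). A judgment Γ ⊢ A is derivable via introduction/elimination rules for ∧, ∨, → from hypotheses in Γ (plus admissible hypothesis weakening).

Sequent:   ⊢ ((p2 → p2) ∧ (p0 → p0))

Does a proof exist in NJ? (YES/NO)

Derivation trace:
[∧I]  ⊢ ((p2 → p2) ∧ (p0 → p0))
  [→I]  ⊢ (p2 → p2)
    [Ax] p2 ⊢ p2
  [→I]  ⊢ (p0 → p0)
    [Ax] p0 ⊢ p0

Result: YES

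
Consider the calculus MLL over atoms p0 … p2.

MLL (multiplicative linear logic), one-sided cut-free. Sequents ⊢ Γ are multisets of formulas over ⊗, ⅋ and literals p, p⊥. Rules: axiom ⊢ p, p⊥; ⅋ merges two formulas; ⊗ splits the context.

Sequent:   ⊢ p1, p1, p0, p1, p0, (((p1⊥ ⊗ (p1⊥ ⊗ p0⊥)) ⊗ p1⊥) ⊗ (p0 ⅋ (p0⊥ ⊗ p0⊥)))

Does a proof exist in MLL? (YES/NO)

Derivation (root first):
[⊗]  ⊢ p1, p1, p0, p1, p0, (((p1⊥ ⊗ (p1⊥ ⊗ p0⊥)) ⊗ p1⊥) ⊗ (p0 ⅋ (p0⊥ ⊗ p0⊥)))
  [⊗]  ⊢ p1, p1, p0, p1, ((p1⊥ ⊗ (p1⊥ ⊗ p0⊥)) ⊗ p1⊥)
    [⊗]  ⊢ p1, p1, p0, (p1⊥ ⊗ (p1⊥ ⊗ p0⊥))
      [Ax]  ⊢ p1, p1⊥
      [⊗]  ⊢ p1, p0, (p1⊥ ⊗ p0⊥)
        [Ax]  ⊢ p1, p1⊥
        [Ax]  ⊢ p0, p0⊥
    [Ax]  ⊢ p1, p1⊥
  [⅋]  ⊢ p0, (p0 ⅋ (p0⊥ ⊗ p0⊥))
    [⊗]  ⊢ p0, p0, (p0⊥ ⊗ p0⊥)
      [Ax]  ⊢ p0, p0⊥
      [Ax]  ⊢ p0, p0⊥

Result: YES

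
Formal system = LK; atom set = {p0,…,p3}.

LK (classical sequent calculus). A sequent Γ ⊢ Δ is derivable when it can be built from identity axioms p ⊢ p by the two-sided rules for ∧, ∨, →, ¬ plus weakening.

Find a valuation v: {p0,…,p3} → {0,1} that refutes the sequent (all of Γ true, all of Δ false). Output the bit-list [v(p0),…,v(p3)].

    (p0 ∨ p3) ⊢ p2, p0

Search for a countermodel by truth-table:
  v=0000: Γ:[(p0 ∨ p3)=F] Δ:[p2=F, p0=F] refutes=False
  v=0001: Γ:[(p0 ∨ p3)=T] Δ:[p2=F, p0=F] refutes=True  ← countermodel

Result: [0, 0, 0, 1]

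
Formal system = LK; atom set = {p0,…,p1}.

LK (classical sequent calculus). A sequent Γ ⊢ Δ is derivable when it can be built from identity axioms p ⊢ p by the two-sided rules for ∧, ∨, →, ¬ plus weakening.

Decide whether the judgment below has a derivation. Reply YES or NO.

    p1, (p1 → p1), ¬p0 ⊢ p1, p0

Derivation trace:
[¬L] p1, (p1 → p1), ¬p0 ⊢ p1, p0
  [WR] p1, (p1 → p1) ⊢ p1, p0, p0
    [WR] p1, (p1 → p1) ⊢ p1, p0
      [→L] p1, (p1 → p1) ⊢ p1
        [Ax] p1 ⊢ p1
        [Ax] p1 ⊢ p1

Result: YES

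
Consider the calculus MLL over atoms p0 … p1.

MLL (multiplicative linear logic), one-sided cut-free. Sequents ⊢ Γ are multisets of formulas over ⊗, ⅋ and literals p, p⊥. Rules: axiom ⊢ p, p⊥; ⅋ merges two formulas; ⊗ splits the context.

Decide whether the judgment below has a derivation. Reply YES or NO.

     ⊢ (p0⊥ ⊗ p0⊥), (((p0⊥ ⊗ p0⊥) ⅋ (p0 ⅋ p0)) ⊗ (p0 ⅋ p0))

Derivation (root first):
[⊗]  ⊢ (p0⊥ ⊗ p0⊥), (((p0⊥ ⊗ p0⊥) ⅋ (p0 ⅋ p0)) ⊗ (p0 ⅋ p0))
  [⅋]  ⊢ ((p0⊥ ⊗ p0⊥) ⅋ (p0 ⅋ p0))
    [⅋]  ⊢ (p0⊥ ⊗ p0⊥), (p0 ⅋ p0)
      [⊗]  ⊢ p0, p0, (p0⊥ ⊗ p0⊥)
        [Ax]  ⊢ p0, p0⊥
        [Ax]  ⊢ p0, p0⊥
  [⅋]  ⊢ (p0⊥ ⊗ p0⊥), (p0 ⅋ p0)
    [⊗]  ⊢ p0, p0, (p0⊥ ⊗ p0⊥)
      [Ax]  ⊢ p0, p0⊥
      [Ax]  ⊢ p0, p0⊥

Result: YES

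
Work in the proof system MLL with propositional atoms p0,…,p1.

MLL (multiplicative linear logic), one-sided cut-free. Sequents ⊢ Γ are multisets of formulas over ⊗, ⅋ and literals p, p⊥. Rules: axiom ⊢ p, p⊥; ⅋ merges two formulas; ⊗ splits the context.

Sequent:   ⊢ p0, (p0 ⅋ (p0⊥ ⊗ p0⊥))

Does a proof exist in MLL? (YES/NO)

Derivation trace:
[⅋]  ⊢ p0, (p0 ⅋ (p0⊥ ⊗ p0⊥))
  [⊗]  ⊢ p0, p0, (p0⊥ ⊗ p0⊥)
    [Ax]  ⊢ p0, p0⊥
    [Ax]  ⊢ p0, p0⊥

Result: YES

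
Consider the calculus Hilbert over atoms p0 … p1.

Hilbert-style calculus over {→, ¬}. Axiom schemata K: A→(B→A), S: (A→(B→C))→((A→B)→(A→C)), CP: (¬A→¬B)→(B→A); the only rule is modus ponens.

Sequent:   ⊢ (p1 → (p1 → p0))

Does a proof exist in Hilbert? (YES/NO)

Truth-table refutation:
  v=00: Γ:[] Δ:[(p1 → (p1 → p0))=T] refutes=False
  v=01: Γ:[] Δ:[(p1 → (p1 → p0))=F] refutes=True  ← countermodel

Result: NO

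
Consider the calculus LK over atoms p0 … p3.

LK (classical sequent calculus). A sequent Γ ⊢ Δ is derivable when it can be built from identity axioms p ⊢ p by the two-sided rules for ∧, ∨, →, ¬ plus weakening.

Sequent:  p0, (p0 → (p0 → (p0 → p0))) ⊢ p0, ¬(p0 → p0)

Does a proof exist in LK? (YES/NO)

Derivation trace:
[¬R] p0, (p0 → (p0 → (p0 → p0))) ⊢ p0, ¬(p0 → p0)
  [→L] (p0 → p0), p0, (p0 → (p0 → (p0 → p0))) ⊢ p0
    [→L] p0, (p0 → p0) ⊢ p0
      [Ax] p0 ⊢ p0
      [Ax] p0 ⊢ p0
    [→L] (p0 → p0), p0, (p0 → (p0 → p0)) ⊢ p0
      [→L] p0, (p0 → p0) ⊢ p0
        [Ax] p0 ⊢ p0
        [Ax] p0 ⊢ p0
      [→L] p0, (p0 → p0) ⊢ p0
        [Ax] p0 ⊢ p0
        [Ax] p0 ⊢ p0

Result: YES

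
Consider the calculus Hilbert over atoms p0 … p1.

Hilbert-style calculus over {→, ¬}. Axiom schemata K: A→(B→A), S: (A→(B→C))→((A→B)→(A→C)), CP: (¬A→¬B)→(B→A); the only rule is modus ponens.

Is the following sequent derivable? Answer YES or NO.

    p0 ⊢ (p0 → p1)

Enumerate valuations to refute Γ ⊢ Δ:
  v=00: Γ:[p0=F] Δ:[(p0 → p1)=T] refutes=False
  v=01: Γ:[p0=F] Δ:[(p0 → p1)=T] refutes=False
  v=10: Γ:[p0=T] Δ:[(p0 → p1)=F] refutes=True  ← countermodel

Result: NO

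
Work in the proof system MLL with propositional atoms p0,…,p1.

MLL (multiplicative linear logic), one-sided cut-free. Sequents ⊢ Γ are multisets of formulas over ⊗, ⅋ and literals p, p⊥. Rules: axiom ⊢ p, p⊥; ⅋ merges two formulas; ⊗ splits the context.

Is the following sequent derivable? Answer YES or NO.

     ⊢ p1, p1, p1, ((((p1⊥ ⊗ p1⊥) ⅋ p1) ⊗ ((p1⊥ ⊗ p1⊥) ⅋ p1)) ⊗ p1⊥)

Proof tree:
[⊗]  ⊢ p1, p1, p1, ((((p1⊥ ⊗ p1⊥) ⅋ p1) ⊗ ((p1⊥ ⊗ p1⊥) ⅋ p1)) ⊗ p1⊥)
  [⊗]  ⊢ p1, p1, (((p1⊥ ⊗ p1⊥) ⅋ p1) ⊗ ((p1⊥ ⊗ p1⊥) ⅋ p1))
    [⅋]  ⊢ p1, ((p1⊥ ⊗ p1⊥) ⅋ p1)
      [⊗]  ⊢ p1, p1, (p1⊥ ⊗ p1⊥)
        [Ax]  ⊢ p1, p1⊥
        [Ax]  ⊢ p1, p1⊥
    [⅋]  ⊢ p1, ((p1⊥ ⊗ p1⊥) ⅋ p1)
      [⊗]  ⊢ p1, p1, (p1⊥ ⊗ p1⊥)
        [Ax]  ⊢ p1, p1⊥
        [Ax]  ⊢ p1, p1⊥
  [Ax]  ⊢ p1, p1⊥

Result: YES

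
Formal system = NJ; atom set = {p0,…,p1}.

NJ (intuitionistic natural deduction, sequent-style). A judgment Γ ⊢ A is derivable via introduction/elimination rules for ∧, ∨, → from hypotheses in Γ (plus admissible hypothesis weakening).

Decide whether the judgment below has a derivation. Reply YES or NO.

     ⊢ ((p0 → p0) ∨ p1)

Derivation trace:
[∨I₁]  ⊢ ((p0 → p0) ∨ p1)
  [→I]  ⊢ (p0 → p0)
    [Ax] p0 ⊢ p0

Result: YES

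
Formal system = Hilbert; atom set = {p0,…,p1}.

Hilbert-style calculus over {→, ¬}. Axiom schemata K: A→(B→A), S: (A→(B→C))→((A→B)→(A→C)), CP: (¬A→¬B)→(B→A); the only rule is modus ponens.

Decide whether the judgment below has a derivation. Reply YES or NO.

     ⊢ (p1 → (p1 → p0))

Enumerate valuations to refute Γ ⊢ Δ:
  v=00: Γ:[] Δ:[(p1 → (p1 → p0))=T] refutes=False
  v=01: Γ:[] Δ:[(p1 → (p1 → p0))=F] refutes=True  ← countermodel

Result: NO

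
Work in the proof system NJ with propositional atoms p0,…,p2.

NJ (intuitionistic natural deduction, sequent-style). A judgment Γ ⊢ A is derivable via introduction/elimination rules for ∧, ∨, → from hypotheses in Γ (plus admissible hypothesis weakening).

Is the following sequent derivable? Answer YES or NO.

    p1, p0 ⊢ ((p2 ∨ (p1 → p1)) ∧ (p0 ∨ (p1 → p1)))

Proof tree:
[∧I] p1, p0 ⊢ ((p2 ∨ (p1 → p1)) ∧ (p0 ∨ (p1 → p1)))
  [Wk] p1 ⊢ (p2 ∨ (p1 → p1))
    [∨I₂]  ⊢ (p2 ∨ (p1 → p1))
      [→I]  ⊢ (p1 → p1)
        [Ax] p1 ⊢ p1
  [Wk] p0 ⊢ (p0 ∨ (p1 → p1))
    [∨I₂]  ⊢ (p0 ∨ (p1 → p1))
      [→I]  ⊢ (p1 → p1)
        [Ax] p1 ⊢ p1

Result: YES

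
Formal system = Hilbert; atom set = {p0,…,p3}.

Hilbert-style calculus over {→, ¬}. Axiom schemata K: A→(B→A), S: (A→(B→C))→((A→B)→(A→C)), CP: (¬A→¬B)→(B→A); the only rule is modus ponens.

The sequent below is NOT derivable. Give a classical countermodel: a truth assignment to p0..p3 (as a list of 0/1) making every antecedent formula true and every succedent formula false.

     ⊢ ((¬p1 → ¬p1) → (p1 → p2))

Truth-table refutation:
  v=0000: Γ:[] Δ:[((¬p1 → ¬p1) → (p1 → p2))=T] refutes=False
  v=0001: Γ:[] Δ:[((¬p1 → ¬p1) → (p1 → p2))=T] refutes=False
  v=0010: Γ:[] Δ:[((¬p1 → ¬p1) → (p1 → p2))=T] refutes=False
  v=0011: Γ:[] Δ:[((¬p1 → ¬p1) → (p1 → p2))=T] refutes=False
  v=0100: Γ:[] Δ:[((¬p1 → ¬p1) → (p1 → p2))=F] refutes=True  ← countermodel

Result: [0, 1, 0, 0]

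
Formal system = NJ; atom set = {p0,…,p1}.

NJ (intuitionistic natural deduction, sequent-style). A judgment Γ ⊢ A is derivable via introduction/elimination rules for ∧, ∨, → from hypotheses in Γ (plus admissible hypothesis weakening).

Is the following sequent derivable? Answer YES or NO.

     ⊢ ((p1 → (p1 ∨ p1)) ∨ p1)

Proof tree:
[∨I₁]  ⊢ ((p1 → (p1 ∨ p1)) ∨ p1)
  [→I]  ⊢ (p1 → (p1 ∨ p1))
    [∨I₁] p1 ⊢ (p1 ∨ p1)
      [Ax] p1 ⊢ p1

Result: YES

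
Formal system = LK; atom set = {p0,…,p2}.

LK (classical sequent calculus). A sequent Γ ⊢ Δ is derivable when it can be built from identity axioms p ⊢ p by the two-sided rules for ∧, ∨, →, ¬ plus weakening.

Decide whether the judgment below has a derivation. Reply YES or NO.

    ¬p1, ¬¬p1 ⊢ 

Derivation (root first):
[¬L] ¬p1, ¬¬p1 ⊢ 
  [¬R] ¬p1 ⊢ ¬p1
    [¬L] p1, ¬p1 ⊢ 
      [Ax] p1 ⊢ p1

Result: YES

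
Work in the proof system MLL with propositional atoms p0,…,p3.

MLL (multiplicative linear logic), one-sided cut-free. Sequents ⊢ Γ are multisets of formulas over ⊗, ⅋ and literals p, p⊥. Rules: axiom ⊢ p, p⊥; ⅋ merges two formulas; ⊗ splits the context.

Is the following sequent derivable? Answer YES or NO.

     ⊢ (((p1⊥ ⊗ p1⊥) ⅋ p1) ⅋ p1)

Derivation (root first):
[⅋]  ⊢ (((p1⊥ ⊗ p1⊥) ⅋ p1) ⅋ p1)
  [⅋]  ⊢ p1, ((p1⊥ ⊗ p1⊥) ⅋ p1)
    [⊗]  ⊢ p1, p1, (p1⊥ ⊗ p1⊥)
      [Ax]  ⊢ p1, p1⊥
      [Ax]  ⊢ p1, p1⊥

Result: YES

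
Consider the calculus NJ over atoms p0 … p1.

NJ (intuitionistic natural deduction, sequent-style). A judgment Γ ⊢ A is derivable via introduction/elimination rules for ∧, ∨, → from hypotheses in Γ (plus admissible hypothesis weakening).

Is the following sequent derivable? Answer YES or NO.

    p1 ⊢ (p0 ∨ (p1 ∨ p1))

Proof tree:
[∨I₂] p1 ⊢ (p0 ∨ (p1 ∨ p1))
  [∨I₁] p1 ⊢ (p1 ∨ p1)
    [Ax] p1 ⊢ p1

Result: YES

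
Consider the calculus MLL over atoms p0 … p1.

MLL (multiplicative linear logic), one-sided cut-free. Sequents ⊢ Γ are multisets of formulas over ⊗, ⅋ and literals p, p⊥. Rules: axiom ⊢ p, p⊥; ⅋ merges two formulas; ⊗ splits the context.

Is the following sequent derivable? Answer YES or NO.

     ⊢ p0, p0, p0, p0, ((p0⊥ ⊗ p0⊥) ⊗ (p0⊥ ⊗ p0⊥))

Proof tree:
[⊗]  ⊢ p0, p0, p0, p0, ((p0⊥ ⊗ p0⊥) ⊗ (p0⊥ ⊗ p0⊥))
  [⊗]  ⊢ p0, p0, (p0⊥ ⊗ p0⊥)
    [Ax]  ⊢ p0, p0⊥
    [Ax]  ⊢ p0, p0⊥
  [⊗]  ⊢ p0, p0, (p0⊥ ⊗ p0⊥)
    [Ax]  ⊢ p0, p0⊥
    [Ax]  ⊢ p0, p0⊥

Result: YES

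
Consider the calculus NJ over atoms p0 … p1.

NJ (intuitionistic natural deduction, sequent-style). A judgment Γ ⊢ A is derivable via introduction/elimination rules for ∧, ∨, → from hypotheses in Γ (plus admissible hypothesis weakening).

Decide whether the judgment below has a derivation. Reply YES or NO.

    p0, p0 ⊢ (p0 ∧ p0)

Proof tree:
[Wk] p0, p0 ⊢ (p0 ∧ p0)
  [∧I] p0 ⊢ (p0 ∧ p0)
    [Ax] p0 ⊢ p0
    [Ax] p0 ⊢ p0

Result: YES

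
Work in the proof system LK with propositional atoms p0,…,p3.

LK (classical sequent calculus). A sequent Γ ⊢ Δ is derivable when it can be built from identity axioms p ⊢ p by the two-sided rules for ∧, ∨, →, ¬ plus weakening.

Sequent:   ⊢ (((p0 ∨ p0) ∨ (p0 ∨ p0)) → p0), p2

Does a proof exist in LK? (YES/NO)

Proof tree:
[WR]  ⊢ (((p0 ∨ p0) ∨ (p0 ∨ p0)) → p0), p2
  [→R]  ⊢ (((p0 ∨ p0) ∨ (p0 ∨ p0)) → p0)
    [∨L] ((p0 ∨ p0) ∨ (p0 ∨ p0)) ⊢ p0
      [∨L] (p0 ∨ p0) ⊢ p0
        [Ax] p0 ⊢ p0
        [Ax] p0 ⊢ p0
      [∨L] (p0 ∨ p0) ⊢ p0
        [Ax] p0 ⊢ p0
        [Ax] p0 ⊢ p0

Result: YES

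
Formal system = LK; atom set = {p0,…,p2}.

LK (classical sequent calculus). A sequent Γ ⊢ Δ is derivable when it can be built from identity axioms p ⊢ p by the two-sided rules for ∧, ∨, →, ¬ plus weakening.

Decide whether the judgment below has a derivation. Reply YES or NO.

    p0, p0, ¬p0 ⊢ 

Derivation trace:
[¬L] p0, p0, ¬p0 ⊢ 
  [WL] p0, p0 ⊢ p0
    [Ax] p0 ⊢ p0

Result: YES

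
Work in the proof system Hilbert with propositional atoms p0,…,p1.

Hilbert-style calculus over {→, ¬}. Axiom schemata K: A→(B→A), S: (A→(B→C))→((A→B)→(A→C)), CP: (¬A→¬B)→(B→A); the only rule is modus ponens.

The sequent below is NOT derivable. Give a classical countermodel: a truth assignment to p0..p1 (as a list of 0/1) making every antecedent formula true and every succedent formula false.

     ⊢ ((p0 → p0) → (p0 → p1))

Search for a countermodel by truth-table:
  v=00: Γ:[] Δ:[((p0 → p0) → (p0 → p1))=T] refutes=False
  v=01: Γ:[] Δ:[((p0 → p0) → (p0 → p1))=T] refutes=False
  v=10: Γ:[] Δ:[((p0 → p0) → (p0 → p1))=F] refutes=True  ← countermodel

Result: [1, 0]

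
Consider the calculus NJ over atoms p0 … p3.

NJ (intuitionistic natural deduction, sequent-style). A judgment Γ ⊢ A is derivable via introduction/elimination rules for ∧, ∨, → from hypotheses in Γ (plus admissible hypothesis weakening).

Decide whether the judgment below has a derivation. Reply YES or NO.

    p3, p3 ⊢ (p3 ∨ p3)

Proof tree:
[∨I₁] p3, p3 ⊢ (p3 ∨ p3)
  [Wk] p3, p3 ⊢ p3
    [Ax] p3 ⊢ p3

Result: YES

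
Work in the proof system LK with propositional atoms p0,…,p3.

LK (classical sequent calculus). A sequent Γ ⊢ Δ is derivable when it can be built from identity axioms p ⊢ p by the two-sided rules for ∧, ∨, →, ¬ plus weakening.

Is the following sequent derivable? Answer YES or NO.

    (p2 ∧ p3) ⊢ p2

Derivation trace:
[∧L] (p2 ∧ p3) ⊢ p2
  [WL] p2, p3 ⊢ p2
    [Ax] p2 ⊢ p2

Result: YES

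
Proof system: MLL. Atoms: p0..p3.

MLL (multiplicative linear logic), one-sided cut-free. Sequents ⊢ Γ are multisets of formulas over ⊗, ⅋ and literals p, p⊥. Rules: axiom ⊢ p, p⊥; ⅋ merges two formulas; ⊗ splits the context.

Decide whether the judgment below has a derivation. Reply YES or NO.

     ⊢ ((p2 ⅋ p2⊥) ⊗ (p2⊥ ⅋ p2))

Derivation trace:
[⊗]  ⊢ ((p2 ⅋ p2⊥) ⊗ (p2⊥ ⅋ p2))
  [⅋]  ⊢ (p2 ⅋ p2⊥)
    [Ax]  ⊢ p2, p2⊥
  [⅋]  ⊢ (p2⊥ ⅋ p2)
    [Ax]  ⊢ p2, p2⊥

Result: YES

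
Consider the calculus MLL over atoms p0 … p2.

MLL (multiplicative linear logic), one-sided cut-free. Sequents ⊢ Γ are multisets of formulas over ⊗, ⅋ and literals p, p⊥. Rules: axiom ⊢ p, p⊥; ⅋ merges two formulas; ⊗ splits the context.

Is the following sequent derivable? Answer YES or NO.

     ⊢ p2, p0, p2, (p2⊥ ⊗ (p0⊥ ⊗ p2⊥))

Derivation trace:
[⊗]  ⊢ p2, p0, p2, (p2⊥ ⊗ (p0⊥ ⊗ p2⊥))
  [Ax]  ⊢ p2, p2⊥
  [⊗]  ⊢ p0, p2, (p0⊥ ⊗ p2⊥)
    [Ax]  ⊢ p0, p0⊥
    [Ax]  ⊢ p2, p2⊥

Result: YES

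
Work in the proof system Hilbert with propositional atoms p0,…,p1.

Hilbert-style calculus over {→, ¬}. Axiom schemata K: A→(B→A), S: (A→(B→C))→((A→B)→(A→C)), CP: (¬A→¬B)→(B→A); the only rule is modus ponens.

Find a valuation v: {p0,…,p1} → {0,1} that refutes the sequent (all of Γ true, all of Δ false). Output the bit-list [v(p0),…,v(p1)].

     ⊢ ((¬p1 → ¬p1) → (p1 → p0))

Search for a countermodel by truth-table:
  v=00: Γ:[] Δ:[((¬p1 → ¬p1) → (p1 → p0))=T] refutes=False
  v=01: Γ:[] Δ:[((¬p1 → ¬p1) → (p1 → p0))=F] refutes=True  ← countermodel

Result: [0, 1]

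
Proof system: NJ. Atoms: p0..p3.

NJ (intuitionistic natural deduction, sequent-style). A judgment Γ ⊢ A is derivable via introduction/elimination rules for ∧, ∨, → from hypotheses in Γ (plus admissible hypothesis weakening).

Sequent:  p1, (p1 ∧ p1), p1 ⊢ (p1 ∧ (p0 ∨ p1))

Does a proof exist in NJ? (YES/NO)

Derivation (root first):
[Wk] p1, (p1 ∧ p1), p1 ⊢ (p1 ∧ (p0 ∨ p1))
  [Wk] p1, (p1 ∧ p1) ⊢ (p1 ∧ (p0 ∨ p1))
    [∧I] p1 ⊢ (p1 ∧ (p0 ∨ p1))
      [Ax] p1 ⊢ p1
      [∨I₂] p1 ⊢ (p0 ∨ p1)
        [Ax] p1 ⊢ p1

Result: YES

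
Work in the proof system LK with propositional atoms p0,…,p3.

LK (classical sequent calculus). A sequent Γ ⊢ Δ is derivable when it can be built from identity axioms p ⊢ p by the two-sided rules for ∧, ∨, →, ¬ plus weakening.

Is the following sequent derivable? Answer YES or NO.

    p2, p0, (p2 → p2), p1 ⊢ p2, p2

Derivation (root first):
[WR] p2, p0, (p2 → p2), p1 ⊢ p2, p2
  [WL] p2, p0, (p2 → p2), p1 ⊢ p2
    [→L] p2, p0, (p2 → p2) ⊢ p2
      [WL] p2, p0 ⊢ p2
        [Ax] p2 ⊢ p2
      [Ax] p2 ⊢ p2

Result: YES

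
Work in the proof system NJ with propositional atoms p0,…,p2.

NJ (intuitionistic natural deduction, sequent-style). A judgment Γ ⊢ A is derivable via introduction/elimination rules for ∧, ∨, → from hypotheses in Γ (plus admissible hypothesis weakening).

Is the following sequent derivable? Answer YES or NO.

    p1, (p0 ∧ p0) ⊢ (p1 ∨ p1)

Derivation trace:
[∨I₁] p1, (p0 ∧ p0) ⊢ (p1 ∨ p1)
  [Wk] p1, (p0 ∧ p0) ⊢ p1
    [Ax] p1 ⊢ p1

Result: YES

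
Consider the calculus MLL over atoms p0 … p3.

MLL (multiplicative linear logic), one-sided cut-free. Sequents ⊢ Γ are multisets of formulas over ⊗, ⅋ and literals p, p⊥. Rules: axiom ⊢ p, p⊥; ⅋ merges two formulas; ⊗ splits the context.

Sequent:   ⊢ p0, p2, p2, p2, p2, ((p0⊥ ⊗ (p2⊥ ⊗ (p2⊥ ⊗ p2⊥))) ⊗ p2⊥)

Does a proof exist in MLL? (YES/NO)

Derivation (root first):
[⊗]  ⊢ p0, p2, p2, p2, p2, ((p0⊥ ⊗ (p2⊥ ⊗ (p2⊥ ⊗ p2⊥))) ⊗ p2⊥)
  [⊗]  ⊢ p0, p2, p2, p2, (p0⊥ ⊗ (p2⊥ ⊗ (p2⊥ ⊗ p2⊥)))
    [Ax]  ⊢ p0, p0⊥
    [⊗]  ⊢ p2, p2, p2, (p2⊥ ⊗ (p2⊥ ⊗ p2⊥))
      [Ax]  ⊢ p2, p2⊥
      [⊗]  ⊢ p2, p2, (p2⊥ ⊗ p2⊥)
        [Ax]  ⊢ p2, p2⊥
        [Ax]  ⊢ p2, p2⊥
  [Ax]  ⊢ p2, p2⊥

Result: YES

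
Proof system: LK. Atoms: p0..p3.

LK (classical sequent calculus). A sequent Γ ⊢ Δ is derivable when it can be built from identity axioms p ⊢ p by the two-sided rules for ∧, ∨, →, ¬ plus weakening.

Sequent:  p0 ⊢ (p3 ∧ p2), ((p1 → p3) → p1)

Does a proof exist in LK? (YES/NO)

Search for a countermodel by truth-table:
  v=0000: Γ:[p0=F] Δ:[(p3 ∧ p2)=F, ((p1 → p3) → p1)=F] refutes=False
  v=0001: Γ:[p0=F] Δ:[(p3 ∧ p2)=F, ((p1 → p3) → p1)=F] refutes=False
  v=0010: Γ:[p0=F] Δ:[(p3 ∧ p2)=F, ((p1 → p3) → p1)=F] refutes=False
  v=0011: Γ:[p0=F] Δ:[(p3 ∧ p2)=T, ((p1 → p3) → p1)=F] refutes=False
  v=0100: Γ:[p0=F] Δ:[(p3 ∧ p2)=F, ((p1 → p3) → p1)=T] refutes=False
  v=0101: Γ:[p0=F] Δ:[(p3 ∧ p2)=F, ((p1 → p3) → p1)=T] refutes=False
  v=0110: Γ:[p0=F] Δ:[(p3 ∧ p2)=F, ((p1 → p3) → p1)=T] refutes=False
  v=0111: Γ:[p0=F] Δ:[(p3 ∧ p2)=T, ((p1 → p3) → p1)=T] refutes=False
  v=1000: Γ:[p0=T] Δ:[(p3 ∧ p2)=F, ((p1 → p3) → p1)=F] refutes=True  ← countermodel

Result: NO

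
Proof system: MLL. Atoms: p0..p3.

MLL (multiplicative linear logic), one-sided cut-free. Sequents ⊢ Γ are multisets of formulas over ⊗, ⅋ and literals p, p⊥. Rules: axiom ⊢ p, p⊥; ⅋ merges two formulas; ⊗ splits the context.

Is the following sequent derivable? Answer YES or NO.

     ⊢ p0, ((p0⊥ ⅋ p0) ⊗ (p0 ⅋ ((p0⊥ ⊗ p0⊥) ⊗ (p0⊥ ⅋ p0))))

Proof tree:
[⊗]  ⊢ p0, ((p0⊥ ⅋ p0) ⊗ (p0 ⅋ ((p0⊥ ⊗ p0⊥) ⊗ (p0⊥ ⅋ p0))))
  [⅋]  ⊢ (p0⊥ ⅋ p0)
    [Ax]  ⊢ p0, p0⊥
  [⅋]  ⊢ p0, (p0 ⅋ ((p0⊥ ⊗ p0⊥) ⊗ (p0⊥ ⅋ p0)))
    [⊗]  ⊢ p0, p0, ((p0⊥ ⊗ p0⊥) ⊗ (p0⊥ ⅋ p0))
      [⊗]  ⊢ p0, p0, (p0⊥ ⊗ p0⊥)
        [Ax]  ⊢ p0, p0⊥
        [Ax]  ⊢ p0, p0⊥
      [⅋]  ⊢ (p0⊥ ⅋ p0)
        [Ax]  ⊢ p0, p0⊥

Result: YES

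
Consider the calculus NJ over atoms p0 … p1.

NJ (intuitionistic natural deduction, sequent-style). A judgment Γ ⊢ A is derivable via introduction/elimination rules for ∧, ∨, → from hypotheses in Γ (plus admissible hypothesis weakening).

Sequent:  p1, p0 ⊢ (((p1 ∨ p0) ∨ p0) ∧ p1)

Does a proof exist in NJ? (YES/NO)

Derivation trace:
[∧I] p1, p0 ⊢ (((p1 ∨ p0) ∨ p0) ∧ p1)
  [∨I₁] p0 ⊢ ((p1 ∨ p0) ∨ p0)
    [∨I₂] p0 ⊢ (p1 ∨ p0)
      [Ax] p0 ⊢ p0
  [Ax] p1 ⊢ p1

Result: YES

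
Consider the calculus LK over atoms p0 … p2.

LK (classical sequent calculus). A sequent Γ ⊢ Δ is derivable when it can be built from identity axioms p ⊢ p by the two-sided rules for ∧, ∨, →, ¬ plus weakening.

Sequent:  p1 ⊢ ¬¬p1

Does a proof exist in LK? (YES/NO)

Derivation (root first):
[¬R] p1 ⊢ ¬¬p1
  [¬L] p1, ¬p1 ⊢ 
    [Ax] p1 ⊢ p1

Result: YES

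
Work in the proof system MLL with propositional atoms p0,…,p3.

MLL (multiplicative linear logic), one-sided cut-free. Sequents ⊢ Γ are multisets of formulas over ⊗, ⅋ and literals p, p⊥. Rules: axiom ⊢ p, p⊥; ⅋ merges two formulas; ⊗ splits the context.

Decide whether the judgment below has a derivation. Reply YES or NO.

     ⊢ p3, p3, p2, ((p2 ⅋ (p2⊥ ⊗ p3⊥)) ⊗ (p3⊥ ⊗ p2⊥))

Proof tree:
[⊗]  ⊢ p3, p3, p2, ((p2 ⅋ (p2⊥ ⊗ p3⊥)) ⊗ (p3⊥ ⊗ p2⊥))
  [⅋]  ⊢ p3, (p2 ⅋ (p2⊥ ⊗ p3⊥))
    [⊗]  ⊢ p2, p3, (p2⊥ ⊗ p3⊥)
      [Ax]  ⊢ p2, p2⊥
      [Ax]  ⊢ p3, p3⊥
  [⊗]  ⊢ p3, p2, (p3⊥ ⊗ p2⊥)
    [Ax]  ⊢ p3, p3⊥
    [Ax]  ⊢ p2, p2⊥

Result: YES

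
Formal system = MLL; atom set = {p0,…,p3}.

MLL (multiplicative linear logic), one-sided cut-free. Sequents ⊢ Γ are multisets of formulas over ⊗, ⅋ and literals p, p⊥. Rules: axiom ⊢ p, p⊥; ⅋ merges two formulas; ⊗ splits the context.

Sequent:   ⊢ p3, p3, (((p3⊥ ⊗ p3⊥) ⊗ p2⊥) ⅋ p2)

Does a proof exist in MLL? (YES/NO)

Proof tree:
[⅋]  ⊢ p3, p3, (((p3⊥ ⊗ p3⊥) ⊗ p2⊥) ⅋ p2)
  [⊗]  ⊢ p3, p3, p2, ((p3⊥ ⊗ p3⊥) ⊗ p2⊥)
    [⊗]  ⊢ p3, p3, (p3⊥ ⊗ p3⊥)
      [Ax]  ⊢ p3, p3⊥
      [Ax]  ⊢ p3, p3⊥
    [Ax]  ⊢ p2, p2⊥

Result: YES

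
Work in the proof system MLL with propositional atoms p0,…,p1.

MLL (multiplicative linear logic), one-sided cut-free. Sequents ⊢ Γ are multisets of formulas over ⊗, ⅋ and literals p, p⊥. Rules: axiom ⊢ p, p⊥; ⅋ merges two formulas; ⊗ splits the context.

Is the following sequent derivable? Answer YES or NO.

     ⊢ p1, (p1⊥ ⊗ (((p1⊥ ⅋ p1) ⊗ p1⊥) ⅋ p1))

Derivation (root first):
[⊗]  ⊢ p1, (p1⊥ ⊗ (((p1⊥ ⅋ p1) ⊗ p1⊥) ⅋ p1))
  [Ax]  ⊢ p1, p1⊥
  [⅋]  ⊢ (((p1⊥ ⅋ p1) ⊗ p1⊥) ⅋ p1)
    [⊗]  ⊢ p1, ((p1⊥ ⅋ p1) ⊗ p1⊥)
      [⅋]  ⊢ (p1⊥ ⅋ p1)
        [Ax]  ⊢ p1, p1⊥
      [Ax]  ⊢ p1, p1⊥

Result: YES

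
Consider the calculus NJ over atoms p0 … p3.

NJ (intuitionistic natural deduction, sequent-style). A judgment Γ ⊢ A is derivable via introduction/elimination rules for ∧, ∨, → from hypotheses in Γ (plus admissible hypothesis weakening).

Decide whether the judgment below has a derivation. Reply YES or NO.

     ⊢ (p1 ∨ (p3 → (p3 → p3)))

Proof tree:
[∨I₂]  ⊢ (p1 ∨ (p3 → (p3 → p3)))
  [→I]  ⊢ (p3 → (p3 → p3))
    [→I] p3 ⊢ (p3 → p3)
      [Wk] p3, p3 ⊢ p3
        [Ax] p3 ⊢ p3

Result: YES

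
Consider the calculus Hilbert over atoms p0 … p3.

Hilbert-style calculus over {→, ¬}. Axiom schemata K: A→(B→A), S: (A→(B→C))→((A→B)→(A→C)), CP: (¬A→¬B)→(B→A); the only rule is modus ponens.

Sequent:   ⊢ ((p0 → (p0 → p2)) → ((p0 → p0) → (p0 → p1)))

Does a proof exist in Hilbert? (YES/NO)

Enumerate valuations to refute Γ ⊢ Δ:
  v=0000: Γ:[] Δ:[((p0 → (p0 → p2)) → ((p0 → p0) → (p0 → p1)))=T] refutes=False
  v=0001: Γ:[] Δ:[((p0 → (p0 → p2)) → ((p0 → p0) → (p0 → p1)))=T] refutes=False
  v=0010: Γ:[] Δ:[((p0 → (p0 → p2)) → ((p0 → p0) → (p0 → p1)))=T] refutes=False
  v=0011: Γ:[] Δ:[((p0 → (p0 → p2)) → ((p0 → p0) → (p0 → p1)))=T] refutes=False
  v=0100: Γ:[] Δ:[((p0 → (p0 → p2)) → ((p0 → p0) → (p0 → p1)))=T] refutes=False
  v=0101: Γ:[] Δ:[((p0 → (p0 → p2)) → ((p0 → p0) → (p0 → p1)))=T] refutes=False
  v=0110: Γ:[] Δ:[((p0 → (p0 → p2)) → ((p0 → p0) → (p0 → p1)))=T] refutes=False
  v=0111: Γ:[] Δ:[((p0 → (p0 → p2)) → ((p0 → p0) → (p0 → p1)))=T] refutes=False
  v=1000: Γ:[] Δ:[((p0 → (p0 → p2)) → ((p0 → p0) → (p0 → p1)))=T] refutes=False
  v=1001: Γ:[] Δ:[((p0 → (p0 → p2)) → ((p0 → p0) → (p0 → p1)))=T] refutes=False
  v=1010: Γ:[] Δ:[((p0 → (p0 → p2)) → ((p0 → p0) → (p0 → p1)))=F] refutes=True  ← countermodel

Result: NO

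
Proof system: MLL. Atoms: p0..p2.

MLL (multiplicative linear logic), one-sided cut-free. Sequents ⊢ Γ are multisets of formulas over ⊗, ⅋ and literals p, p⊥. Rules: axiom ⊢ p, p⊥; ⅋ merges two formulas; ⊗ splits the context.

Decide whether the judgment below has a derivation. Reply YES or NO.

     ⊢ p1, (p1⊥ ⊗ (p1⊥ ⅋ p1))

Proof tree:
[⊗]  ⊢ p1, (p1⊥ ⊗ (p1⊥ ⅋ p1))
  [Ax]  ⊢ p1, p1⊥
  [⅋]  ⊢ (p1⊥ ⅋ p1)
    [Ax]  ⊢ p1, p1⊥

Result: YES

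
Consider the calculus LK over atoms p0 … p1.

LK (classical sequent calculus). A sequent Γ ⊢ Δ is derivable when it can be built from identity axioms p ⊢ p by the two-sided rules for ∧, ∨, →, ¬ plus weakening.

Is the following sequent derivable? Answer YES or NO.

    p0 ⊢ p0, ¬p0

Derivation trace:
[¬R] p0 ⊢ p0, ¬p0
  [WL] p0, p0 ⊢ p0
    [Ax] p0 ⊢ p0

Result: YES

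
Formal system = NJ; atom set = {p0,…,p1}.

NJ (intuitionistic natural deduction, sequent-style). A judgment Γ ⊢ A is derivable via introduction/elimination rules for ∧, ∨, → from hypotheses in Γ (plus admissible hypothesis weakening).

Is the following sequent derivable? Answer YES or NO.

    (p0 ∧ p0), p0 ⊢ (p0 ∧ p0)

Proof tree:
[∧I] (p0 ∧ p0), p0 ⊢ (p0 ∧ p0)
  [Ax] p0 ⊢ p0
  [Wk] p0, (p0 ∧ p0) ⊢ p0
    [Ax] p0 ⊢ p0

Result: YES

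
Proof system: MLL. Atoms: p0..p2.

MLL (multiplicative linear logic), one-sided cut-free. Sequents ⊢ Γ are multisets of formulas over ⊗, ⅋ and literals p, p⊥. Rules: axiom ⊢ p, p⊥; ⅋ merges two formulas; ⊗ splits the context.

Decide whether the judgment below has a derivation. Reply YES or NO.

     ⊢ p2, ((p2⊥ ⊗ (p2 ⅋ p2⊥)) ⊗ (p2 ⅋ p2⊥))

Proof tree:
[⊗]  ⊢ p2, ((p2⊥ ⊗ (p2 ⅋ p2⊥)) ⊗ (p2 ⅋ p2⊥))
  [⊗]  ⊢ p2, (p2⊥ ⊗ (p2 ⅋ p2⊥))
    [Ax]  ⊢ p2, p2⊥
    [⅋]  ⊢ (p2 ⅋ p2⊥)
      [Ax]  ⊢ p2, p2⊥
  [⅋]  ⊢ (p2 ⅋ p2⊥)
    [Ax]  ⊢ p2, p2⊥

Result: YES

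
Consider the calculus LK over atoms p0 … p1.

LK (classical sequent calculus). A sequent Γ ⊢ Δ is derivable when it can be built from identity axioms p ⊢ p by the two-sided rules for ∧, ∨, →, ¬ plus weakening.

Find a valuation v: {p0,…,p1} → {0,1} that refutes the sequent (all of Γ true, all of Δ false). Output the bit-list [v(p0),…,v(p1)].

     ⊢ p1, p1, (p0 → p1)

Enumerate valuations to refute Γ ⊢ Δ:
  v=00: Γ:[] Δ:[p1=F, p1=F, (p0 → p1)=T] refutes=False
  v=01: Γ:[] Δ:[p1=T, p1=T, (p0 → p1)=T] refutes=False
  v=10: Γ:[] Δ:[p1=F, p1=F, (p0 → p1)=F] refutes=True  ← countermodel

Result: [1, 0]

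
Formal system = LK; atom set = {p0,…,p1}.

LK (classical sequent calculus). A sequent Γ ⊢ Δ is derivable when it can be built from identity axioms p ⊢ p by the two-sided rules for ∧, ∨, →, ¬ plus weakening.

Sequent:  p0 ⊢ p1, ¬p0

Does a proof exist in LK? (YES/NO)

Truth-table refutation:
  v=00: Γ:[p0=F] Δ:[p1=F, ¬p0=T] refutes=False
  v=01: Γ:[p0=F] Δ:[p1=T, ¬p0=T] refutes=False
  v=10: Γ:[p0=T] Δ:[p1=F, ¬p0=F] refutes=True  ← countermodel

Result: NO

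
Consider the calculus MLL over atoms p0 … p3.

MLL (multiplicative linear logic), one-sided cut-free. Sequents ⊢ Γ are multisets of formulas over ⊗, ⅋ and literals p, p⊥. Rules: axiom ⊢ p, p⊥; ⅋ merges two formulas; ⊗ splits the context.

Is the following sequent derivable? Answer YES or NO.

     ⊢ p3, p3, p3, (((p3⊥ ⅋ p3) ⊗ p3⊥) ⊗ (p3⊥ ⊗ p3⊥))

Derivation trace:
[⊗]  ⊢ p3, p3, p3, (((p3⊥ ⅋ p3) ⊗ p3⊥) ⊗ (p3⊥ ⊗ p3⊥))
  [⊗]  ⊢ p3, ((p3⊥ ⅋ p3) ⊗ p3⊥)
    [⅋]  ⊢ (p3⊥ ⅋ p3)
      [Ax]  ⊢ p3, p3⊥
    [Ax]  ⊢ p3, p3⊥
  [⊗]  ⊢ p3, p3, (p3⊥ ⊗ p3⊥)
    [Ax]  ⊢ p3, p3⊥
    [Ax]  ⊢ p3, p3⊥

Result: YES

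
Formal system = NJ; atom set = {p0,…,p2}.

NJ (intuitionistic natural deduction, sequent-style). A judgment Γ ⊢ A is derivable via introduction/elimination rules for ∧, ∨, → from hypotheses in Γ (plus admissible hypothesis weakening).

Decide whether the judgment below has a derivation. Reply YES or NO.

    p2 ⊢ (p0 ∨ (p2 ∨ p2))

Derivation trace:
[∨I₂] p2 ⊢ (p0 ∨ (p2 ∨ p2))
  [∨I₂] p2 ⊢ (p2 ∨ p2)
    [Ax] p2 ⊢ p2

Result: YES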